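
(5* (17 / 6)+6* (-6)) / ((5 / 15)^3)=-1179 / 2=-589.50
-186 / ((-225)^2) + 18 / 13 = 302944 / 219375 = 1.38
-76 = -76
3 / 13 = 0.23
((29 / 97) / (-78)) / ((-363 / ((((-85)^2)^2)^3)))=4125010956948991455078125 / 2746458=1501938481108755879.42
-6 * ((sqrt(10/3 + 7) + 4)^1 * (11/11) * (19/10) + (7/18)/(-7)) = -679/15 - 19 * sqrt(93)/5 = -81.91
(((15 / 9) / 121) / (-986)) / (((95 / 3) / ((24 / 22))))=-6 / 12467477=-0.00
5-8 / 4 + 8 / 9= 35 / 9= 3.89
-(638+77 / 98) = -8943 / 14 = -638.79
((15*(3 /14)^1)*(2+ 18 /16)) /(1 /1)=1125 /112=10.04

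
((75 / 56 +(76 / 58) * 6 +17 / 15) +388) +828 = 29873513 / 24360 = 1226.33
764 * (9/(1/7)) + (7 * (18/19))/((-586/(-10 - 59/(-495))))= 14737330657/306185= 48132.11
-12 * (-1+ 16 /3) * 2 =-104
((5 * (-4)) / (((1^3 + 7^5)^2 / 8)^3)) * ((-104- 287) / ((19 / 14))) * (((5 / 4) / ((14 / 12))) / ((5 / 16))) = 5865 / 13073741762951496715352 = 0.00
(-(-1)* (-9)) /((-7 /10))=90 /7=12.86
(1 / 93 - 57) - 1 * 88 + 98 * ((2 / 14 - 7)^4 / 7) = 982740364 / 31899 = 30807.87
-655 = -655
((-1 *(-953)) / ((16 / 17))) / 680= 953 / 640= 1.49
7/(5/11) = 77/5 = 15.40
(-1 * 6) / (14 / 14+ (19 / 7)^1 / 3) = -63 / 20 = -3.15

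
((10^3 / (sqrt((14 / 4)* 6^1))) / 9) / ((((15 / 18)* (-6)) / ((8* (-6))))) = 3200* sqrt(21) / 63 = 232.77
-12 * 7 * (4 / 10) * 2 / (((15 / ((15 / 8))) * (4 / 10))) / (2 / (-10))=105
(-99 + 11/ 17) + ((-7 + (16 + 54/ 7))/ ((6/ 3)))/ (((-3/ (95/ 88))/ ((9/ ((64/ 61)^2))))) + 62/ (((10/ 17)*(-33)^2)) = -5216492408087/ 42464378880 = -122.84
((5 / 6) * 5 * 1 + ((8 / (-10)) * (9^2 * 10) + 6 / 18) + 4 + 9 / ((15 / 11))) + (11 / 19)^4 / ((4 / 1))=-1649530013 / 2606420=-632.87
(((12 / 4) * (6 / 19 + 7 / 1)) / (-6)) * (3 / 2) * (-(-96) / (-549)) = 1112 / 1159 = 0.96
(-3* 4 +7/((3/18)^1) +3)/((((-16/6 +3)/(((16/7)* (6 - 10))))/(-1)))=6336/7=905.14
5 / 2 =2.50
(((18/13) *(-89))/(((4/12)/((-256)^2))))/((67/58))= -18268028928/871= -20973626.78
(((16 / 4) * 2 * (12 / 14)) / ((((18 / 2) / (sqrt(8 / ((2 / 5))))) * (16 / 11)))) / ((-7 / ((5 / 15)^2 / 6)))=-11 * sqrt(5) / 3969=-0.01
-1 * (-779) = 779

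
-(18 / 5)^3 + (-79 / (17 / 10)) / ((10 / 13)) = -227519 / 2125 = -107.07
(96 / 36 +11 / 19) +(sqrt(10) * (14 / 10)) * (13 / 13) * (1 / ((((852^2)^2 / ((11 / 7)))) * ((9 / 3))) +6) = 185 / 57 +66394013769227 * sqrt(10) / 7904049258240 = 29.81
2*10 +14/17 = 354/17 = 20.82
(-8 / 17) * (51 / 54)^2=-0.42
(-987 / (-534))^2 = 108241 / 31684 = 3.42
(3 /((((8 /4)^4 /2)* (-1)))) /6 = -1 /16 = -0.06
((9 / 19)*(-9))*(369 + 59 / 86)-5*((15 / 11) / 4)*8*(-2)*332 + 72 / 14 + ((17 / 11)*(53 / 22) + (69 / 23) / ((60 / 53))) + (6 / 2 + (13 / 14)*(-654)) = 95298583467 / 13839980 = 6885.75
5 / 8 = 0.62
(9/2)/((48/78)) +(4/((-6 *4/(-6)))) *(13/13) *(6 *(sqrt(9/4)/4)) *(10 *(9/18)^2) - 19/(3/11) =-2723/48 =-56.73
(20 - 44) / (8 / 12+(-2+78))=-36 / 115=-0.31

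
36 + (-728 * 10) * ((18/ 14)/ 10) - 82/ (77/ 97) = -77254/ 77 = -1003.30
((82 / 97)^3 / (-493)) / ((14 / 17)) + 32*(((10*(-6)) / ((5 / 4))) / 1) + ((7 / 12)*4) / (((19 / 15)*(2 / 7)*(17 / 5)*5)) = -183792654138673 / 119686111874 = -1535.62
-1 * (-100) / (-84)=-25 / 21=-1.19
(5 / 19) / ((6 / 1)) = 0.04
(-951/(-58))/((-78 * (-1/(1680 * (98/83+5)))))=68300820/31291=2182.76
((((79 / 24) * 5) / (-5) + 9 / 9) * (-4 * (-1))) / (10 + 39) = -55 / 294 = -0.19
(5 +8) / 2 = 13 / 2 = 6.50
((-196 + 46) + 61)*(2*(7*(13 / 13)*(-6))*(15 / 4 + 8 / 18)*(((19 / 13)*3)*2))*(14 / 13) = 50046836 / 169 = 296135.12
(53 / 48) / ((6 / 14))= 371 / 144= 2.58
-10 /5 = -2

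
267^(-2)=1 / 71289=0.00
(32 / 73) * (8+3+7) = 576 / 73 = 7.89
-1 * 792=-792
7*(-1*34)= -238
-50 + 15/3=-45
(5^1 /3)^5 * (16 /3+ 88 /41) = 2875000 /29889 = 96.19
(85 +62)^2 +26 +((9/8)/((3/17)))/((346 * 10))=598856851/27680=21635.00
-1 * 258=-258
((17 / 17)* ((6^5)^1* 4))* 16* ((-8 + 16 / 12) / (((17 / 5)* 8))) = -121976.47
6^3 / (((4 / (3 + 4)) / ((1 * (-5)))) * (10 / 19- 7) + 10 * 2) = 17955 / 1724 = 10.41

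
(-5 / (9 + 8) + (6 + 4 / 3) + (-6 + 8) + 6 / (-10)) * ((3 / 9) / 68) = 538 / 13005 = 0.04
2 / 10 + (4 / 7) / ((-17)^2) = 0.20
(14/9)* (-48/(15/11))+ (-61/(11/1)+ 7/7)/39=-353102/6435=-54.87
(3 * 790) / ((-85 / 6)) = -2844 / 17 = -167.29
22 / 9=2.44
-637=-637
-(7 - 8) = 1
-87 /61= -1.43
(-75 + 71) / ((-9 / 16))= 64 / 9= 7.11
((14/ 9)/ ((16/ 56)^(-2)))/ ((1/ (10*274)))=21920/ 63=347.94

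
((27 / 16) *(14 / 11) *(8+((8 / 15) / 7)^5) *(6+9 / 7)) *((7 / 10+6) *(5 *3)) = 14536851662219 / 1155481250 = 12580.78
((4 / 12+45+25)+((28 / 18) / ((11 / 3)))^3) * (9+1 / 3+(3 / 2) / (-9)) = 12651565 / 19602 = 645.42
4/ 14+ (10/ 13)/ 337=8832/ 30667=0.29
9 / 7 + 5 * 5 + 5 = 219 / 7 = 31.29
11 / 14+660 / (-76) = -2101 / 266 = -7.90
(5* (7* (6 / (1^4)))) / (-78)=-2.69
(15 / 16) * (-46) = -345 / 8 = -43.12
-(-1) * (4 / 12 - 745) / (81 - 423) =2.18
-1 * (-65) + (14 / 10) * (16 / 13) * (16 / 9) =68.06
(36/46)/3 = 6/23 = 0.26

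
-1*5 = -5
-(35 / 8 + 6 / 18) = -4.71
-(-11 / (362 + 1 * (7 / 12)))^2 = -17424 / 18931201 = -0.00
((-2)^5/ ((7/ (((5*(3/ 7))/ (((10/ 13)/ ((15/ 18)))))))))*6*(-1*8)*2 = 49920/ 49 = 1018.78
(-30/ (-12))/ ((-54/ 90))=-25/ 6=-4.17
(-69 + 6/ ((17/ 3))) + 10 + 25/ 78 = -57.62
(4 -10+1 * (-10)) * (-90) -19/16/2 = 46061/32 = 1439.41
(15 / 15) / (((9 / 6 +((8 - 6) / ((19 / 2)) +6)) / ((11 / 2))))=209 / 293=0.71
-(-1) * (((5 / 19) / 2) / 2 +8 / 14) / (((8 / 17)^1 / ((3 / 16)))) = 17289 / 68096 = 0.25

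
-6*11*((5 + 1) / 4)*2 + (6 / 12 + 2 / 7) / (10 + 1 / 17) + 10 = -449885 / 2394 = -187.92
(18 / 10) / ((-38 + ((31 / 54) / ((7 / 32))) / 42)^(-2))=22672529476 / 8751645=2590.66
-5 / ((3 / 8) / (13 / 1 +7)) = -800 / 3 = -266.67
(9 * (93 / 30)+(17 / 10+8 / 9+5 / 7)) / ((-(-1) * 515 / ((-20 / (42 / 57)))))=-1.64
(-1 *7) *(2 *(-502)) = 7028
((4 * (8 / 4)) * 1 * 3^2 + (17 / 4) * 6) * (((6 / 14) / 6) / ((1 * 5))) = 1.39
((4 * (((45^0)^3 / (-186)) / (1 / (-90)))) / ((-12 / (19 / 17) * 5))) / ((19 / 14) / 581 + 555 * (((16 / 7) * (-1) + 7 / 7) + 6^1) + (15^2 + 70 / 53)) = -8190938 / 645846893529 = -0.00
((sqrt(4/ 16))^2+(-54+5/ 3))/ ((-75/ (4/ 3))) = 25/ 27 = 0.93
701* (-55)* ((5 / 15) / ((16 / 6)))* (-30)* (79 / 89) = 128336.17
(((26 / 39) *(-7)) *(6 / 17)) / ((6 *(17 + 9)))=-7 / 663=-0.01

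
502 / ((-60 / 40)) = -1004 / 3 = -334.67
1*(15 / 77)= 15 / 77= 0.19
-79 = -79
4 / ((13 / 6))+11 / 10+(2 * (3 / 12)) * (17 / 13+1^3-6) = 11 / 10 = 1.10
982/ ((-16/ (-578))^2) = 41008811/ 32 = 1281525.34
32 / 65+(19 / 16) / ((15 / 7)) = 653 / 624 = 1.05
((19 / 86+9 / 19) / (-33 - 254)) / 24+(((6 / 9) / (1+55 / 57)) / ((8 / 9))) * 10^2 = 214798945 / 5627496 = 38.17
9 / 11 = 0.82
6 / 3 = 2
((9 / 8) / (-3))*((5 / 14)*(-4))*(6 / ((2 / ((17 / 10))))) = 153 / 56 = 2.73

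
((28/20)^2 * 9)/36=49/100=0.49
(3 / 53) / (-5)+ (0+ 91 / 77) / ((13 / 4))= 1027 / 2915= 0.35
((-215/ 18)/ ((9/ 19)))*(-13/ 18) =53105/ 2916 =18.21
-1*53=-53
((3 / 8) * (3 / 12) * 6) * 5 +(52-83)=-451 / 16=-28.19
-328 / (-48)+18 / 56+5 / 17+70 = 110597 / 1428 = 77.45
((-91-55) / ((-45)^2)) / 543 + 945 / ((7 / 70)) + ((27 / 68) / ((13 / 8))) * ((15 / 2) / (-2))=4592369425093 / 486012150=9449.08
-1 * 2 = -2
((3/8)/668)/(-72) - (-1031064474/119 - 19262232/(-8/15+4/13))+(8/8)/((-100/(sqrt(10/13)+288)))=-29266654423802783/381561600 - sqrt(130)/1300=-76702305.54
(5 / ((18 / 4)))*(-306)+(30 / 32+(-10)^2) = -3825 / 16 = -239.06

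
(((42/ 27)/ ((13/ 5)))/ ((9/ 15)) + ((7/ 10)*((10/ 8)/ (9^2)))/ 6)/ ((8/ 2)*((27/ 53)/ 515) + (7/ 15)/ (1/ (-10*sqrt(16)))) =-1378151845/ 25747046208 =-0.05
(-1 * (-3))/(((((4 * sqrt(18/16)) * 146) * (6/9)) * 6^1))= sqrt(2)/1168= 0.00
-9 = -9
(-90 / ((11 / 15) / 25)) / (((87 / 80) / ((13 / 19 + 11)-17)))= 90900000 / 6061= 14997.53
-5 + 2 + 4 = 1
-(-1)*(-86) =-86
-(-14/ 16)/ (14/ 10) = 0.62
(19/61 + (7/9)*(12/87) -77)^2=1486570562500/253478241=5864.69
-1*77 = -77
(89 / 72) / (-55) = -89 / 3960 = -0.02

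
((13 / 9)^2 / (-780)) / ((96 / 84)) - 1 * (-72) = 72.00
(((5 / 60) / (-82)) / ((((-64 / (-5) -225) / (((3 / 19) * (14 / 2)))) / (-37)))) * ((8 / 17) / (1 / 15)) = -0.00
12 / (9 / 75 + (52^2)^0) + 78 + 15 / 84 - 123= -955 / 28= -34.11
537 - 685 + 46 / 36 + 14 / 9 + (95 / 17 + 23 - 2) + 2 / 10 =-60373 / 510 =-118.38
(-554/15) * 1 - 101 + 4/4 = -2054/15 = -136.93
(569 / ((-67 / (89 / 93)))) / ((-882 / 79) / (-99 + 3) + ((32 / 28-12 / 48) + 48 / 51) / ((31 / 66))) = -7617216656 / 3768663771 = -2.02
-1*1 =-1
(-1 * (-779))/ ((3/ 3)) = 779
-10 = -10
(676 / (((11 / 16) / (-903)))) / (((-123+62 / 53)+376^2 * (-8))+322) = 172547648 / 219753655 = 0.79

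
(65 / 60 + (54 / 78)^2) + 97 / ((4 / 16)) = 790033 / 2028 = 389.56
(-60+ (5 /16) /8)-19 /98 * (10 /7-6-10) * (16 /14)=-17435419 /307328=-56.73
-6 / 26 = -3 / 13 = -0.23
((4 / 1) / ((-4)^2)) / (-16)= -1 / 64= -0.02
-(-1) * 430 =430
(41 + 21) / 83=62 / 83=0.75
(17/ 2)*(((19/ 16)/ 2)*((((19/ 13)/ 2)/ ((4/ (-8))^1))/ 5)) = -6137/ 4160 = -1.48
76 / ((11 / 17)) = 1292 / 11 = 117.45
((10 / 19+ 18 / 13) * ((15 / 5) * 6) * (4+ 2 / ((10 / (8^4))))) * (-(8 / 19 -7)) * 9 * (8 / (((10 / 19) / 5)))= 31472582400 / 247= 127419361.94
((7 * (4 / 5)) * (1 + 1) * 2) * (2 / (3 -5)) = -112 / 5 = -22.40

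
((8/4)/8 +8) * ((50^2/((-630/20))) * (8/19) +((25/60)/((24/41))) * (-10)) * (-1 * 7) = 2846525/1216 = 2340.89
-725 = -725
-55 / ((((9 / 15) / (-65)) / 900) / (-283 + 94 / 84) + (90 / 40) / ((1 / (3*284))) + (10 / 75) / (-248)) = -1968085762500 / 68596715430427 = -0.03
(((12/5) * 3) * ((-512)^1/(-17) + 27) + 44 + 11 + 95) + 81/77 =3680247/6545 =562.30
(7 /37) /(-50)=-7 /1850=-0.00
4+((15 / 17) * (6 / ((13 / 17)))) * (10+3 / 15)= 970 / 13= 74.62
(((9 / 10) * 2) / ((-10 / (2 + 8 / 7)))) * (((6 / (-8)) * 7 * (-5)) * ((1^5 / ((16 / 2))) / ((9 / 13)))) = -429 / 160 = -2.68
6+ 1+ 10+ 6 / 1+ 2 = 25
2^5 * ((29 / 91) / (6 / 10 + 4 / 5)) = 4640 / 637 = 7.28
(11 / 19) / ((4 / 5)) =55 / 76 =0.72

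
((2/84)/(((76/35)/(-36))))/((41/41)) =-15/38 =-0.39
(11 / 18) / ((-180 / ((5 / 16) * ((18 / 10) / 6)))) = -11 / 34560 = -0.00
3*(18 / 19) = 54 / 19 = 2.84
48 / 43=1.12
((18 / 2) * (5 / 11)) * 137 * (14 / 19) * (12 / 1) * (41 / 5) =8492904 / 209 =40635.90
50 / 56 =25 / 28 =0.89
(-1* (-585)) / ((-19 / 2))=-1170 / 19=-61.58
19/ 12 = 1.58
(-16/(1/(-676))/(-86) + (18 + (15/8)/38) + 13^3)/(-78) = -27311093/1019616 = -26.79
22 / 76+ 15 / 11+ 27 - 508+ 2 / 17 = -3405403 / 7106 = -479.23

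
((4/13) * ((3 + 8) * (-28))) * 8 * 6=-59136/13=-4548.92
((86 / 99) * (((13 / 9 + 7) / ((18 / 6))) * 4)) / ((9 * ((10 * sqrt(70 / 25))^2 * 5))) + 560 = 560.00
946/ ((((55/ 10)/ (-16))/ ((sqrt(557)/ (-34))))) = 1376 * sqrt(557)/ 17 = 1910.28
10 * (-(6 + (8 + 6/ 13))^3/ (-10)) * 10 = 66446720/ 2197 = 30244.30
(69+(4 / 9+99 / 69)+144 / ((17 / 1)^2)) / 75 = 0.95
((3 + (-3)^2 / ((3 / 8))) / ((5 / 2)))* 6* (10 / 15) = 216 / 5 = 43.20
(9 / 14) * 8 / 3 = 12 / 7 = 1.71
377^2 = 142129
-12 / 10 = -6 / 5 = -1.20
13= 13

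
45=45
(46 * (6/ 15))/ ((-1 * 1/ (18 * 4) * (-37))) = 6624/ 185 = 35.81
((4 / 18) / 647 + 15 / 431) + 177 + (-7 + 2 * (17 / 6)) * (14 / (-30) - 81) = 398287784 / 1394285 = 285.66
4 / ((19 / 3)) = 12 / 19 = 0.63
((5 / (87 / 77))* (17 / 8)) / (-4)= -6545 / 2784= -2.35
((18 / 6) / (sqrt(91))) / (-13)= -3 * sqrt(91) / 1183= -0.02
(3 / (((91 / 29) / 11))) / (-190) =-957 / 17290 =-0.06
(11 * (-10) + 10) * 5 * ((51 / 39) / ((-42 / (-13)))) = -4250 / 21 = -202.38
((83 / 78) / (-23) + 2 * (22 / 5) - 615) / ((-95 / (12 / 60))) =5438029 / 4260750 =1.28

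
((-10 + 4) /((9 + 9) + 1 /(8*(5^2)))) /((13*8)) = -150 /46813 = -0.00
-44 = -44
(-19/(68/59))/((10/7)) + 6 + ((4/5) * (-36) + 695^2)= 328433649/680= 482990.66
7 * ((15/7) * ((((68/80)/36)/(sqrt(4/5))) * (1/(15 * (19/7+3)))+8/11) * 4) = 119 * sqrt(5)/14400+480/11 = 43.65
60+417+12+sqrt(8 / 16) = sqrt(2) / 2+489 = 489.71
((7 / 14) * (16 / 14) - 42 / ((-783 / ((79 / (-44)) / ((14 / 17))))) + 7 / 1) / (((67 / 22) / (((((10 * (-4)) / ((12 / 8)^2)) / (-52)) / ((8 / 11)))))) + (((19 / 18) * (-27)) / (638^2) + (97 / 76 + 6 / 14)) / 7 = 74549890145363 / 53471726636328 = 1.39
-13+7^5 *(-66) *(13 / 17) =-14420627 / 17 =-848272.18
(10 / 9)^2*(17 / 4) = 425 / 81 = 5.25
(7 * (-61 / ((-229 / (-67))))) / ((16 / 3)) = -23.42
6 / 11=0.55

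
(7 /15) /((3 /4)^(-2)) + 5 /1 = 421 /80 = 5.26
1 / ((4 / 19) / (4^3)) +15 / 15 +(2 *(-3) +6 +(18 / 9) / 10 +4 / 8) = 3057 / 10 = 305.70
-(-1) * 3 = 3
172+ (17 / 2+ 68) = 497 / 2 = 248.50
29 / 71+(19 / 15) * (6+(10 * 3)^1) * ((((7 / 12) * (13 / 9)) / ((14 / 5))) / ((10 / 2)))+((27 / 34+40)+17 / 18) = 4876559 / 108630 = 44.89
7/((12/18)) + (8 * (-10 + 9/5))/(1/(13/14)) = -3529/70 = -50.41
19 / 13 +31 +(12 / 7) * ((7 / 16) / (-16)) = 26969 / 832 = 32.41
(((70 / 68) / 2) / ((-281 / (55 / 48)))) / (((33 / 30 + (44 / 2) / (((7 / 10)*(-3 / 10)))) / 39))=238875 / 302517856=0.00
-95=-95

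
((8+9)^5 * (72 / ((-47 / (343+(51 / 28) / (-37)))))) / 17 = -534145693266 / 12173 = -43879544.34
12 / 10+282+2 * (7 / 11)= 15646 / 55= 284.47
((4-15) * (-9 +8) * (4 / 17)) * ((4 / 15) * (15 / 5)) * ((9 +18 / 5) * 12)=133056 / 425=313.07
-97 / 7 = -13.86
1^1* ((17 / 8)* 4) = 17 / 2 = 8.50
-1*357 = -357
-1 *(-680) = 680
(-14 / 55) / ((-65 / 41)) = 574 / 3575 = 0.16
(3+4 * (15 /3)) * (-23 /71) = -529 /71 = -7.45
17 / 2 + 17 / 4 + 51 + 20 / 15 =781 / 12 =65.08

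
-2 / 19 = -0.11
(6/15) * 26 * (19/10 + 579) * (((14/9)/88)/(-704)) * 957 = -15329951/105600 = -145.17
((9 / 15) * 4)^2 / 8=18 / 25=0.72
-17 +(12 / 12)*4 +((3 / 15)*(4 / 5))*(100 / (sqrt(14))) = -13 +8*sqrt(14) / 7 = -8.72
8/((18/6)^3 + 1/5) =5/17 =0.29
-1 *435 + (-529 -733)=-1697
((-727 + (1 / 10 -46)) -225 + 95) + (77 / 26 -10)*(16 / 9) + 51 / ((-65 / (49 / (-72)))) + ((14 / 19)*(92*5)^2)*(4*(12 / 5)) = 1495876.70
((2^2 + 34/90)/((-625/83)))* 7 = -114457/28125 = -4.07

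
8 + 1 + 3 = 12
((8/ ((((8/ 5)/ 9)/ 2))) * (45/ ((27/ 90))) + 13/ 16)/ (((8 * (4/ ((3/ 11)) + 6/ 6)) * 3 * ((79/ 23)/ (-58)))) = -144080671/ 237632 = -606.32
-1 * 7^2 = -49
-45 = -45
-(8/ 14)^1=-4/ 7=-0.57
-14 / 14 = -1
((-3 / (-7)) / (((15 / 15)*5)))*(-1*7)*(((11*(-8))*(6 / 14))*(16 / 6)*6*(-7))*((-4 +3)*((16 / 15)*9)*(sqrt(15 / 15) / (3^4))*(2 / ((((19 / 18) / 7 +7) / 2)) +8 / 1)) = 2571.01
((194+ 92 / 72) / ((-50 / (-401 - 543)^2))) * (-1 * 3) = 156617152 / 15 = 10441143.47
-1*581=-581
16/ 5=3.20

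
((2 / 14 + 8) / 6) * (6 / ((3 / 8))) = 152 / 7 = 21.71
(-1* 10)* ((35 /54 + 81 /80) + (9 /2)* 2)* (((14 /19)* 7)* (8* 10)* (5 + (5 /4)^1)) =-274932.50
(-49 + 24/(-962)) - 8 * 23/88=-270454/5291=-51.12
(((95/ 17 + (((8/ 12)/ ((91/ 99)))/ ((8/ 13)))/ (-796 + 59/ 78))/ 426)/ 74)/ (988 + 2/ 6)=7497881/ 41814202050040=0.00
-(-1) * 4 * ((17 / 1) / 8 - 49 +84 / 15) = -1651 / 10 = -165.10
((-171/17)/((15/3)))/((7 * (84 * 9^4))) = -0.00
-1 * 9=-9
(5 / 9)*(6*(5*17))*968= 274266.67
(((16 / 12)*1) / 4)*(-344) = -114.67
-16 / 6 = -8 / 3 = -2.67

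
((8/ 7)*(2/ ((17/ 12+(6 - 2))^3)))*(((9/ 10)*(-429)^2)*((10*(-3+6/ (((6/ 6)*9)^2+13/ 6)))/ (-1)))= 395898928128/ 5676125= 69748.10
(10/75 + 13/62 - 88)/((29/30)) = -81521/899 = -90.68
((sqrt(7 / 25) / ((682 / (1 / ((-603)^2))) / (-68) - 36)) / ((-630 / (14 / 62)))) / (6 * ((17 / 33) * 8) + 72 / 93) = 187 * sqrt(7) / 242602537843800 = 0.00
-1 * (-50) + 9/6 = 103/2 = 51.50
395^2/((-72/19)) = -2964475/72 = -41173.26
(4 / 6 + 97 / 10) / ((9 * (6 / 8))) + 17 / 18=2009 / 810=2.48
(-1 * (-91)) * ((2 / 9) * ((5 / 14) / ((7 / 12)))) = 260 / 21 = 12.38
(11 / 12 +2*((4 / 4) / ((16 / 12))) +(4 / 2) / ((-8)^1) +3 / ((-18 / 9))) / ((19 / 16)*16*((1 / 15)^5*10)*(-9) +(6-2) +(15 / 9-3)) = 5625 / 22481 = 0.25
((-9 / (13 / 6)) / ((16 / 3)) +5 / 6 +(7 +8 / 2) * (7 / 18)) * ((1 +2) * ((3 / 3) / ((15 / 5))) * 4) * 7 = 28385 / 234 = 121.30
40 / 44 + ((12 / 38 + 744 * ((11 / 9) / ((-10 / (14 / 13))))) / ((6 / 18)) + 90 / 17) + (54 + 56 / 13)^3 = 197947.10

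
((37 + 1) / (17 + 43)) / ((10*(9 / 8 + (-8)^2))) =38 / 39075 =0.00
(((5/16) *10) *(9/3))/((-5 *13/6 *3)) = -15/52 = -0.29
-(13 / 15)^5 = -0.49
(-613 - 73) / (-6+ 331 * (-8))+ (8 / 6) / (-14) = 0.16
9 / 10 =0.90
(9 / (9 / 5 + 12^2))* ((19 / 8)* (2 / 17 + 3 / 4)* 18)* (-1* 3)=-5605 / 816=-6.87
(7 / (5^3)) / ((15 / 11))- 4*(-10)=75077 / 1875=40.04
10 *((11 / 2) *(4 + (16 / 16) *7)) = 605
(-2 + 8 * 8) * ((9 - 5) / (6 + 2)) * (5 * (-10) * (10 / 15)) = -3100 / 3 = -1033.33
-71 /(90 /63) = -497 /10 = -49.70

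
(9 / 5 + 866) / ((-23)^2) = 4339 / 2645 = 1.64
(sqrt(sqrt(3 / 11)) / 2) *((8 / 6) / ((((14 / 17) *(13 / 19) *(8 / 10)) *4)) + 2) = 5983 *11^(3 / 4) *3^(1 / 4) / 48048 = 0.99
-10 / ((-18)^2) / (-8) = 5 / 1296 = 0.00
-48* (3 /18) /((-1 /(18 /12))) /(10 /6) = 7.20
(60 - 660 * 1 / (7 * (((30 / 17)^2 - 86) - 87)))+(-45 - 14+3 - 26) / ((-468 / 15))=1693749635 / 26806962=63.18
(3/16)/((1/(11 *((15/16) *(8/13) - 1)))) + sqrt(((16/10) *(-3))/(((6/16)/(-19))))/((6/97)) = -363/416 + 388 *sqrt(95)/15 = 251.24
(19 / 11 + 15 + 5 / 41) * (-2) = -15198 / 451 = -33.70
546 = 546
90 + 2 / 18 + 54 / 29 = 24005 / 261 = 91.97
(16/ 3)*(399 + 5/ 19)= 121376/ 57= 2129.40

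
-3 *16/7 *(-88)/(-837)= -1408/1953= -0.72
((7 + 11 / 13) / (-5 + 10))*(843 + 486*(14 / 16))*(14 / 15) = 603687 / 325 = 1857.50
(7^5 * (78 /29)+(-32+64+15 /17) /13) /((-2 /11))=-245160619 /986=-248641.60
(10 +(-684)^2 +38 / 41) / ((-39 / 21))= -134277808 / 533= -251928.35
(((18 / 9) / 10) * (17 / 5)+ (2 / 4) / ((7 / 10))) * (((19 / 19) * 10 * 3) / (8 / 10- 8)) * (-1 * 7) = 122 / 3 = 40.67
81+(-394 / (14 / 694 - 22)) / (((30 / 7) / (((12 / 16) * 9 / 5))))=66085317 / 762700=86.65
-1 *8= -8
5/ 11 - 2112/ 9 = -7729/ 33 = -234.21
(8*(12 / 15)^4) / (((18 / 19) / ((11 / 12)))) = 53504 / 16875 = 3.17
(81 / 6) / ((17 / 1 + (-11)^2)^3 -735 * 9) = 1 / 194182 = 0.00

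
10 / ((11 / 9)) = 8.18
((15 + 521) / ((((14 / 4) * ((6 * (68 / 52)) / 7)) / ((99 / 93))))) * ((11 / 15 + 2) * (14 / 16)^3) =134737603 / 505920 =266.32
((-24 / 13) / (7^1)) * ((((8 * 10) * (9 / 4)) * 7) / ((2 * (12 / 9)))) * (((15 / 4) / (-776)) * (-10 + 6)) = -6075 / 2522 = -2.41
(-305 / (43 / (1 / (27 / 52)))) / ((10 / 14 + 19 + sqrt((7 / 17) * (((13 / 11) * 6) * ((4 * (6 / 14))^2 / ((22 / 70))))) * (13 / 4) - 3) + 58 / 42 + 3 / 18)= -2072880040 / 374916699 + 2630320 * sqrt(6630) / 41657411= -0.39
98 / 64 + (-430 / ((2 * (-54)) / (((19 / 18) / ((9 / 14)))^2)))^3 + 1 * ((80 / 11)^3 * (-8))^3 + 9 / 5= -61122514723285836767042129961618057031 / 2097275844326199564983582880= -29143765179.31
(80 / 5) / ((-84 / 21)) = -4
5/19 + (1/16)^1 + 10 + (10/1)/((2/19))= 32019/304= 105.33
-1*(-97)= 97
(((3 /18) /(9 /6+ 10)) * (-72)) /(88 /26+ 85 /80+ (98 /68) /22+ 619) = -311168 /185933127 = -0.00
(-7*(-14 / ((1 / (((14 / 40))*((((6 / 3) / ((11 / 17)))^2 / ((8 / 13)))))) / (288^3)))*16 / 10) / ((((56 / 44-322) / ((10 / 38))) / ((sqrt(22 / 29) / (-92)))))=4362688512*sqrt(638) / 697015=158096.56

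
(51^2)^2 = 6765201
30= 30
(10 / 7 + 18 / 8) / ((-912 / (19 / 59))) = -103 / 79296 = -0.00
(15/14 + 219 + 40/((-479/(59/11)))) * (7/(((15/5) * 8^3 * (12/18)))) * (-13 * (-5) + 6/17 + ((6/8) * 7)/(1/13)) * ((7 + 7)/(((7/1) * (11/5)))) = 735919023325/4035801088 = 182.35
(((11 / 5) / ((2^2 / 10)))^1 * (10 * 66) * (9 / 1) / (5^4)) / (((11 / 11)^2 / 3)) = 19602 / 125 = 156.82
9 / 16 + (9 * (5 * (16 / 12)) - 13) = 47.56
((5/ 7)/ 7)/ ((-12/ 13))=-65/ 588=-0.11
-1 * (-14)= 14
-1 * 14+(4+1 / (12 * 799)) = -95879 / 9588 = -10.00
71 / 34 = 2.09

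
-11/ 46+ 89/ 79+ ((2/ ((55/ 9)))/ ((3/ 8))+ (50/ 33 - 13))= -5831009/ 599610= -9.72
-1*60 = -60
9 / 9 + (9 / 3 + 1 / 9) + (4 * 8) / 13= 6.57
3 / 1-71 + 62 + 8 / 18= -50 / 9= -5.56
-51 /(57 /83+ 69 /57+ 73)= -26809 /39371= -0.68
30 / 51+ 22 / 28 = 327 / 238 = 1.37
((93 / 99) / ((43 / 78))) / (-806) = -1 / 473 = -0.00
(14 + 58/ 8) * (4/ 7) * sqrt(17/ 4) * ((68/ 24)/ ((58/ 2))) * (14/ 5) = 289 * sqrt(17)/ 174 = 6.85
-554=-554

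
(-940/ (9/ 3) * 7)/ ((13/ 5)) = -32900/ 39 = -843.59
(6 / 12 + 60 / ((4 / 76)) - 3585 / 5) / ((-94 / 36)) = -7623 / 47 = -162.19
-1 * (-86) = 86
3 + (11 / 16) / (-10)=469 / 160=2.93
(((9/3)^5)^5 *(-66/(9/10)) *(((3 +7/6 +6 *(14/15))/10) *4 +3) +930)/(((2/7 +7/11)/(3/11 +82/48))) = -1309241530965707129/1420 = -922001078144864.18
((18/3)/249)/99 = 2/8217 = 0.00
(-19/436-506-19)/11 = -228919/4796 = -47.73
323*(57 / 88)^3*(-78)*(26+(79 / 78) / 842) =-102147378030045 / 573799424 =-178019.31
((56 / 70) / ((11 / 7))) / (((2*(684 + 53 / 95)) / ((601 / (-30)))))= -79933 / 10730445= -0.01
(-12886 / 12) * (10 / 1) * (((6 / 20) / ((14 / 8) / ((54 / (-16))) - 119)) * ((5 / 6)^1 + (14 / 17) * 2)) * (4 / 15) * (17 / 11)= 444567 / 16135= 27.55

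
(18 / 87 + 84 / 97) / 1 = 3018 / 2813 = 1.07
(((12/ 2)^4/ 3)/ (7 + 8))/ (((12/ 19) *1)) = 228/ 5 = 45.60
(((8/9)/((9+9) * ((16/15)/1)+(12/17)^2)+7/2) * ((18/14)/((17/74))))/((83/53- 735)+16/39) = -1447008173/53460147860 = -0.03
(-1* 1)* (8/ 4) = -2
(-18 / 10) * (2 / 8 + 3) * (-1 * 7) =40.95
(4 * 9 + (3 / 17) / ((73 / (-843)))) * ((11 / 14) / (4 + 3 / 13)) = 78273 / 12410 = 6.31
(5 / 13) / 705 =1 / 1833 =0.00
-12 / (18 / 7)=-14 / 3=-4.67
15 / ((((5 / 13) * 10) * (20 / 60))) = 117 / 10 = 11.70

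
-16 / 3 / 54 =-8 / 81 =-0.10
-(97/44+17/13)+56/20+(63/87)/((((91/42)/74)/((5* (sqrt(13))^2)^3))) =563332710927/82940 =6792051.01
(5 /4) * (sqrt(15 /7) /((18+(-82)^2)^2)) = 5 * sqrt(105) /1272727792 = 0.00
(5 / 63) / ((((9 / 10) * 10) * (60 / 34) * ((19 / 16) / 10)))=1360 / 32319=0.04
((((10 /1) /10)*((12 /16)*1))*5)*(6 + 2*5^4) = 4710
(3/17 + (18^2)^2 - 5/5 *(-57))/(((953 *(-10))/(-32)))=28569024/81005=352.68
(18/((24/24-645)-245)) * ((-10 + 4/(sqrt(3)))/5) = 36/889-24 * sqrt(3)/4445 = 0.03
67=67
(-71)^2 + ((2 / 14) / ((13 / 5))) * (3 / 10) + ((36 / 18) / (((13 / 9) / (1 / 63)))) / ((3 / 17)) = 393209 / 78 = 5041.14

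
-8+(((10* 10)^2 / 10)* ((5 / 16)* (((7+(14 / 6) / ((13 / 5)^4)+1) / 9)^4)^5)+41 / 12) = 643112697359910015370929306301684360153642287125176591957865799567817278366650070467141130565942387522397766998987080565 / 22120933952039269847396976134499673840694570674204097184384661009424779103279815835392333685095646082848258410613873604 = 29.07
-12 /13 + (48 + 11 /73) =44819 /949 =47.23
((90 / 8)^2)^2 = 4100625 / 256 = 16018.07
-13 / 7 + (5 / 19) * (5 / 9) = -2048 / 1197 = -1.71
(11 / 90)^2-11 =-88979 / 8100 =-10.99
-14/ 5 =-2.80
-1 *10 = -10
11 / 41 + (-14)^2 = 8047 / 41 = 196.27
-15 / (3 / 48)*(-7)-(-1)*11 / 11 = 1681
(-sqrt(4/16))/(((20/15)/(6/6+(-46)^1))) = 135/8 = 16.88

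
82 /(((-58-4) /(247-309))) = 82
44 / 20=11 / 5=2.20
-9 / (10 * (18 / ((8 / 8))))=-1 / 20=-0.05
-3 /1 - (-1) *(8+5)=10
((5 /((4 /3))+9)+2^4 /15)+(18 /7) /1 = 6883 /420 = 16.39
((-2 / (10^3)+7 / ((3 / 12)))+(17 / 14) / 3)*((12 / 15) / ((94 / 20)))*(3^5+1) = 145535752 / 123375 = 1179.62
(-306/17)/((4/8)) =-36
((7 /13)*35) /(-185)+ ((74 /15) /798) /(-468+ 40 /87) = -3976798493 /39032486220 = -0.10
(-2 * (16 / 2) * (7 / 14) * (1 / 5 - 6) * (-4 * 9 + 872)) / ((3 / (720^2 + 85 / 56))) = 6703000746.10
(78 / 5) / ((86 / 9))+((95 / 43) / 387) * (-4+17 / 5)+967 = 26864929 / 27735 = 968.63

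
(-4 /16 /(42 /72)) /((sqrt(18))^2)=-1 /42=-0.02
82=82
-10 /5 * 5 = -10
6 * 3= 18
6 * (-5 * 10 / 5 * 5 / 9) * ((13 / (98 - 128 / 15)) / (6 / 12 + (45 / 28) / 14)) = -1274000 / 161711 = -7.88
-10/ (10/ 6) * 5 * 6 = -180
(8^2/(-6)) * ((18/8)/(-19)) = 24/19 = 1.26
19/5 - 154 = -751/5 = -150.20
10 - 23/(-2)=43/2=21.50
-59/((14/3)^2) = -531/196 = -2.71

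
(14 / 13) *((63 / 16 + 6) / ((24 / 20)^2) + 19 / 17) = 183211 / 21216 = 8.64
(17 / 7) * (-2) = -34 / 7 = -4.86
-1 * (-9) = 9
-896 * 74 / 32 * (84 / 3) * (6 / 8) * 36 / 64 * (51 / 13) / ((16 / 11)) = -27461511 / 416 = -66013.25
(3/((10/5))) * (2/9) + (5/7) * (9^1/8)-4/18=0.91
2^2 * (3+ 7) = 40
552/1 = 552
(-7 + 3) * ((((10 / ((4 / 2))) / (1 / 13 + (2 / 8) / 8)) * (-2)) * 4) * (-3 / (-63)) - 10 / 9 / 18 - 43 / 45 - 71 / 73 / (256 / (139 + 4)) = 3648939893 / 52980480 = 68.87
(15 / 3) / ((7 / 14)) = 10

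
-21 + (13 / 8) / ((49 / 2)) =-4103 / 196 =-20.93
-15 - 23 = -38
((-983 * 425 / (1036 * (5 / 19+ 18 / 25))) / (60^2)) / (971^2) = -7937725 / 65686721744448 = -0.00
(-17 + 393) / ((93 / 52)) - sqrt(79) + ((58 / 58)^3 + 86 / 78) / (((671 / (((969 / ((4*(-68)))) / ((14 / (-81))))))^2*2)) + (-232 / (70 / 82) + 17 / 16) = -8258235122094589 / 136564362654720 - sqrt(79) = -69.36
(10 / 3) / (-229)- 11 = -7567 / 687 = -11.01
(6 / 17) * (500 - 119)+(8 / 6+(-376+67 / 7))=-230.62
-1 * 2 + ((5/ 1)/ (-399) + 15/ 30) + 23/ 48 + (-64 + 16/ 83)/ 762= -1.12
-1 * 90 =-90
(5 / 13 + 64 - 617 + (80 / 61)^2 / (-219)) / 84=-209082772 / 31781061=-6.58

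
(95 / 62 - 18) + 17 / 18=-15.52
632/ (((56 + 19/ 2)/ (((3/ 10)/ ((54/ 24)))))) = 2528/ 1965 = 1.29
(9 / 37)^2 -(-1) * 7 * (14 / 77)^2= 48133 / 165649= 0.29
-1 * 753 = -753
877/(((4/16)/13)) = 45604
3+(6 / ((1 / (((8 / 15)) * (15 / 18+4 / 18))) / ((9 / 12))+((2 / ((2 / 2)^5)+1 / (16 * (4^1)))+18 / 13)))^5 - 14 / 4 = 37226844921230017561395 / 51901942605816498223514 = 0.72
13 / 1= 13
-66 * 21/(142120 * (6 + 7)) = -63/83980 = -0.00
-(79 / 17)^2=-6241 / 289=-21.60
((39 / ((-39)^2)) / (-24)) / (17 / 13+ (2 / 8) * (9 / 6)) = -1 / 1575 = -0.00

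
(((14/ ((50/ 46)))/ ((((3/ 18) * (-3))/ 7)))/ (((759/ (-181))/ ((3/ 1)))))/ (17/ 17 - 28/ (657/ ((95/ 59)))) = 1375156188/ 9928325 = 138.51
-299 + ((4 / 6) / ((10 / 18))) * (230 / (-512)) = -38341 / 128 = -299.54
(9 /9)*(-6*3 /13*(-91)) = 126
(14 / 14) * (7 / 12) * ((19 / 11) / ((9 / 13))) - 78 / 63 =1807 / 8316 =0.22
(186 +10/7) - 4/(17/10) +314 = 59390/119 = 499.08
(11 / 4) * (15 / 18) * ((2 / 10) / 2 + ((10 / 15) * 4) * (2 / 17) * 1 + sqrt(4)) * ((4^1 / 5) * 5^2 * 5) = 338525 / 612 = 553.15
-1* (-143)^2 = -20449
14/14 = 1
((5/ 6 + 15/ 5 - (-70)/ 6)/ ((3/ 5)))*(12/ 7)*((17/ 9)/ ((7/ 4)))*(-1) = -21080/ 441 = -47.80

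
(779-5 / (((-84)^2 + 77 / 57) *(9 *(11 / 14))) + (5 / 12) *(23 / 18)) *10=532192911215 / 68270796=7795.32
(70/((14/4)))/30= 0.67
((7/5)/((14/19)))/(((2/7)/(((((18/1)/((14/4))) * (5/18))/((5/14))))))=26.60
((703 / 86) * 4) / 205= 1406 / 8815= 0.16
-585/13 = -45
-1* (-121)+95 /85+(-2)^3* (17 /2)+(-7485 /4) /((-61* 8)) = 1923085 /33184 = 57.95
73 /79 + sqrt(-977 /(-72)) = 73 /79 + sqrt(1954) /12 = 4.61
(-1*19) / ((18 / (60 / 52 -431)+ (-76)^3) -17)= 53086 / 1226546559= 0.00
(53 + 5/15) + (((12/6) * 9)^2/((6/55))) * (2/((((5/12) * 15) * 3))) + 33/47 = 261439/705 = 370.84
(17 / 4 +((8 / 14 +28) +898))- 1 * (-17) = 947.82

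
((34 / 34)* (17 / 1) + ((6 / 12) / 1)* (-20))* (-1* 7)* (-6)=294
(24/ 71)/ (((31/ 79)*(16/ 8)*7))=948/ 15407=0.06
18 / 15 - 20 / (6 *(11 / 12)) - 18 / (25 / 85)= -700 / 11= -63.64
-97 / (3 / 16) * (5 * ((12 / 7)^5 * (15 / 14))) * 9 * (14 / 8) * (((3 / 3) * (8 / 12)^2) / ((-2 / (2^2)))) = 9654681600 / 16807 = 574444.08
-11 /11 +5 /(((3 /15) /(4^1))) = 99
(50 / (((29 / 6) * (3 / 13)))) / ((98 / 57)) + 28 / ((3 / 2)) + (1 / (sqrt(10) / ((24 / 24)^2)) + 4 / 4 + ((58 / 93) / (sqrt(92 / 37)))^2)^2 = 230044 * sqrt(10) / 994635 + 25966228344665249 / 562317428385090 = 46.91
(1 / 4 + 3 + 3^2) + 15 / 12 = 27 / 2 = 13.50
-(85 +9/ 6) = -173/ 2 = -86.50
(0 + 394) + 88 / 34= 6742 / 17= 396.59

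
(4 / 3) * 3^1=4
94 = 94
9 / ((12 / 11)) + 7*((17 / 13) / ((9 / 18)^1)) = 26.56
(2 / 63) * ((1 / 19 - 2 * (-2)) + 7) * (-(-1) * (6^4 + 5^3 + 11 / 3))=85480 / 171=499.88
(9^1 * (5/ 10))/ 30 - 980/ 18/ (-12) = 4.69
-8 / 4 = -2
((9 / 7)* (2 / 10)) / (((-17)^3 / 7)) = -9 / 24565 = -0.00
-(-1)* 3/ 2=3/ 2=1.50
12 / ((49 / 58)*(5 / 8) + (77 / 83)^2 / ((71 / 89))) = 2723414592 / 364678139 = 7.47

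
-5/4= -1.25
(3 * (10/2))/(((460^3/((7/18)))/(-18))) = -21/19467200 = -0.00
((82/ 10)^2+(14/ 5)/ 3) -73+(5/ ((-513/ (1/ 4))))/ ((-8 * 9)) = -4.83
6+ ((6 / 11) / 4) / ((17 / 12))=1140 / 187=6.10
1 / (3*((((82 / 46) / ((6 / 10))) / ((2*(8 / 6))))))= 184 / 615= 0.30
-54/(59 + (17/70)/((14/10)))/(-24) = 0.04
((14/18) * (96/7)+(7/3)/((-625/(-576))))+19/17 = 444169/31875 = 13.93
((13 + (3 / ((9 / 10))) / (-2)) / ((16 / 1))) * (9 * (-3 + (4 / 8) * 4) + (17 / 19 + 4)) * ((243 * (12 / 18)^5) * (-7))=12376 / 19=651.37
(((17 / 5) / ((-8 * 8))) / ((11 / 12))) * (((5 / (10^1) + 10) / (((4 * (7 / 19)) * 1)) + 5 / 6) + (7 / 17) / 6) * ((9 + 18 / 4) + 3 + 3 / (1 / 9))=-20.24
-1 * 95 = -95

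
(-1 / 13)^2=1 / 169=0.01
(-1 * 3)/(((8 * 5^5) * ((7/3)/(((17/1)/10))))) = -153/1750000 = -0.00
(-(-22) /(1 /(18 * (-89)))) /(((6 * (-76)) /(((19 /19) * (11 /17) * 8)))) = 129228 /323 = 400.09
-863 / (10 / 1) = -863 / 10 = -86.30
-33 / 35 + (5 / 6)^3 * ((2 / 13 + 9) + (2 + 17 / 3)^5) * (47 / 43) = 2151265899233 / 128365965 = 16758.85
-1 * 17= -17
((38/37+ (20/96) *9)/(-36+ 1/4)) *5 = -4295/10582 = -0.41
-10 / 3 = -3.33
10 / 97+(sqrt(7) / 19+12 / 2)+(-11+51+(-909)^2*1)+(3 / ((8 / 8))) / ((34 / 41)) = sqrt(7) / 19+2725238717 / 3298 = 826330.86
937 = 937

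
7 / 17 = 0.41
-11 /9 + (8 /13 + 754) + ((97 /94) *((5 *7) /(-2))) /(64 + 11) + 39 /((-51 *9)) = 1407980023 /1869660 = 753.07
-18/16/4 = -9/32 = -0.28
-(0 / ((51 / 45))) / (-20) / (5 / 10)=0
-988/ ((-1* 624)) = 19/ 12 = 1.58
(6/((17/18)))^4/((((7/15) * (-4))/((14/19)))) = -1020366720/1586899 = -642.99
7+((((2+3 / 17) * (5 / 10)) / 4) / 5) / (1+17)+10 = 208117 / 12240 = 17.00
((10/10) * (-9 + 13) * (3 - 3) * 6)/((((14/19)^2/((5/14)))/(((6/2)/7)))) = 0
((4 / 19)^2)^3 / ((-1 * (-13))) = 4096 / 611596453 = 0.00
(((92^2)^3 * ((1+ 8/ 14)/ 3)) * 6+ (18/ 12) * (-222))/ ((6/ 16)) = 5081832391328.38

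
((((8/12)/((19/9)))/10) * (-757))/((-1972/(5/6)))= 0.01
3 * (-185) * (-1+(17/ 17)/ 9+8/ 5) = -1184/ 3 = -394.67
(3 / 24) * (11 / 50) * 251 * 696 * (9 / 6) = 720621 / 100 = 7206.21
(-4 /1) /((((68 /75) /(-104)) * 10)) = 780 /17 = 45.88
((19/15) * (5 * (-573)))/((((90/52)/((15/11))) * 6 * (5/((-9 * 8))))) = 377416/55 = 6862.11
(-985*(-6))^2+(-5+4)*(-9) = 34928109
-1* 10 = -10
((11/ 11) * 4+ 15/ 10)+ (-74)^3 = -810437/ 2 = -405218.50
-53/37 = -1.43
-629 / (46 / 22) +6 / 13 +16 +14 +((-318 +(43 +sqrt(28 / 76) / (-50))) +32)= -153496 / 299- sqrt(133) / 950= -513.38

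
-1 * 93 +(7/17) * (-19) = -1714/17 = -100.82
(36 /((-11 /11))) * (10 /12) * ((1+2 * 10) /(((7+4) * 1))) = -630 /11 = -57.27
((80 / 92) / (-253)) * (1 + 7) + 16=92944 / 5819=15.97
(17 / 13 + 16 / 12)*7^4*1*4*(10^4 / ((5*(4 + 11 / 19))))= 37590056000 / 3393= 11078707.93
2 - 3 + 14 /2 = 6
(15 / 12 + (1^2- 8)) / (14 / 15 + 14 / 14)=-345 / 116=-2.97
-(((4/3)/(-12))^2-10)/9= 809/729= 1.11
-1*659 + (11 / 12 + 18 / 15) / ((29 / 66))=-654.18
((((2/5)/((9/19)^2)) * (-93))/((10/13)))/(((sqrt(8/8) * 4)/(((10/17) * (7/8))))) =-1018381/36720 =-27.73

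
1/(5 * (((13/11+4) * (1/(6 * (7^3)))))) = 7546/95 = 79.43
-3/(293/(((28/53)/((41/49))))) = -4116/636689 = -0.01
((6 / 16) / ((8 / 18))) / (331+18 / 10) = 0.00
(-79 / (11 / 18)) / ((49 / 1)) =-1422 / 539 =-2.64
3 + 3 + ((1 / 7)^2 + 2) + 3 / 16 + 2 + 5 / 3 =27929 / 2352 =11.87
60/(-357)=-20/119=-0.17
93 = 93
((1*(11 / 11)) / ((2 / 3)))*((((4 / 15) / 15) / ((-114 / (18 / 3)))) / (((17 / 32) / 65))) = -832 / 4845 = -0.17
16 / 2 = 8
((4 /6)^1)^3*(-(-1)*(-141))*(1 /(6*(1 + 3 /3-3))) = 188 /27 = 6.96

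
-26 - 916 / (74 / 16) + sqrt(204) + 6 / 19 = -157288 / 703 + 2 * sqrt(51) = -209.46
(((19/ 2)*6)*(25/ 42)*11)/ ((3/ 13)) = 67925/ 42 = 1617.26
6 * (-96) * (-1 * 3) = 1728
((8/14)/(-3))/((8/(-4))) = 2/21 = 0.10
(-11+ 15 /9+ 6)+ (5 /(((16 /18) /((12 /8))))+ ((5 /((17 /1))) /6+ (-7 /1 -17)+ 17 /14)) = -100717 /5712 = -17.63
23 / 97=0.24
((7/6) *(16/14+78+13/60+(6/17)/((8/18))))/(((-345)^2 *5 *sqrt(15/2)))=0.00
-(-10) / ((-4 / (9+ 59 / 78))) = -3805 / 156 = -24.39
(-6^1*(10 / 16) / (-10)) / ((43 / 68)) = 51 / 86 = 0.59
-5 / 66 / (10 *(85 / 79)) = -79 / 11220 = -0.01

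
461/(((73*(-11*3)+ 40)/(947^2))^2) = 370766802323741/5612161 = 66064890.57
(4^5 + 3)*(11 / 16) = 11297 / 16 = 706.06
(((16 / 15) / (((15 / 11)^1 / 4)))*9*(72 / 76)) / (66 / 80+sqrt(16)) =101376 / 18335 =5.53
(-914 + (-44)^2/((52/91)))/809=2474/809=3.06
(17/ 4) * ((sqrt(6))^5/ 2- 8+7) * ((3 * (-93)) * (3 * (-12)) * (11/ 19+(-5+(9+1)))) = -4524822/ 19+81446796 * sqrt(6)/ 19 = 10262014.18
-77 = -77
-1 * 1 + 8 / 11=-3 / 11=-0.27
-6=-6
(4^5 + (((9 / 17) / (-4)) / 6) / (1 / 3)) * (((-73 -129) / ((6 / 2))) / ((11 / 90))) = -210971325 / 374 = -564094.45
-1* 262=-262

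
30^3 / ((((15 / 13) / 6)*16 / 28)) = 245700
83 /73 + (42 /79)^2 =646775 /455593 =1.42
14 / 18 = 7 / 9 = 0.78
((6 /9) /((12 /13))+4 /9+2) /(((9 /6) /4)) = 76 /9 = 8.44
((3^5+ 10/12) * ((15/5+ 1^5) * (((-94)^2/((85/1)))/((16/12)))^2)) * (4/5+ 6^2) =7881426526512/36125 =218170976.51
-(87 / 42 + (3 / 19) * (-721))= 29731 / 266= 111.77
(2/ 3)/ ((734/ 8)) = 8/ 1101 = 0.01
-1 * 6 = -6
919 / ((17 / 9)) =8271 / 17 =486.53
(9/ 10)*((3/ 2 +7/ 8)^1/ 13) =171/ 1040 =0.16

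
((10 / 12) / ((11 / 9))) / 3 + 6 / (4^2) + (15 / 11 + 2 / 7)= 1387 / 616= 2.25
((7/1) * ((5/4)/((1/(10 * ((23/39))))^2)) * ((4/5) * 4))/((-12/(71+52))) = -15182300/1521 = -9981.79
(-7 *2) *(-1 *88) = 1232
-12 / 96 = -0.12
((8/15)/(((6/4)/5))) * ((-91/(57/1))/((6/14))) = -10192/1539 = -6.62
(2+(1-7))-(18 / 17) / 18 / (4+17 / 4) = -2248 / 561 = -4.01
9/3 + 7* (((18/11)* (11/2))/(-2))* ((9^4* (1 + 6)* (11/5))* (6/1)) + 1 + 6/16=-763857689/40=-19096442.22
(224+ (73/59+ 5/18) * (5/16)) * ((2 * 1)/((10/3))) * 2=3814253/14160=269.37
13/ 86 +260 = 22373/ 86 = 260.15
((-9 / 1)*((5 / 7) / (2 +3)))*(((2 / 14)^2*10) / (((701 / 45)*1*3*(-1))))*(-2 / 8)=-675 / 480886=-0.00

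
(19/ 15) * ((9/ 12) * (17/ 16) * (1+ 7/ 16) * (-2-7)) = -66861/ 5120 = -13.06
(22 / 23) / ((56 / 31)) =0.53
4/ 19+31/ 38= 39/ 38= 1.03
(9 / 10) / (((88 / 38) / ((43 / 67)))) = 7353 / 29480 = 0.25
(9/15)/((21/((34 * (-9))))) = -306/35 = -8.74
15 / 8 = 1.88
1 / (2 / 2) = 1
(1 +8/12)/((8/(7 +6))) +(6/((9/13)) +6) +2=155/8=19.38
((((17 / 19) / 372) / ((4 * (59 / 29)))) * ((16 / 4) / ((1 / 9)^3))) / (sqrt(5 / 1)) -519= -519+119799 * sqrt(5) / 695020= -518.61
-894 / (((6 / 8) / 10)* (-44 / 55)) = 14900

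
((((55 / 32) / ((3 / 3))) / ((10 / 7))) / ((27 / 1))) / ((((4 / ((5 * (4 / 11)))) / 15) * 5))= 35 / 576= 0.06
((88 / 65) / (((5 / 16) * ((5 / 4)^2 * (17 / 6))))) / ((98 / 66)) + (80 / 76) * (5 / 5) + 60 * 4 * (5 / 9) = 52098088508 / 385783125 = 135.05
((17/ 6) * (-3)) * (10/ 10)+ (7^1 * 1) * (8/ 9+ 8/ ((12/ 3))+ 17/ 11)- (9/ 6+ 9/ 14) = 28271/ 1386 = 20.40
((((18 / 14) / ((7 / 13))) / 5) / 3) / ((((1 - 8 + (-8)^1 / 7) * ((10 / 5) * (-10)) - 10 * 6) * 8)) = 0.00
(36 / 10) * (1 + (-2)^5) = -558 / 5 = -111.60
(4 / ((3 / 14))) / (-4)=-14 / 3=-4.67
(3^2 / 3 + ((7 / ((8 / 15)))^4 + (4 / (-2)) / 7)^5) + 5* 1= 445918278245587089521258460707863445125736199 / 19377151727927277125632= 23012581235193011158079.78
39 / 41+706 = 28985 / 41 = 706.95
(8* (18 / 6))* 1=24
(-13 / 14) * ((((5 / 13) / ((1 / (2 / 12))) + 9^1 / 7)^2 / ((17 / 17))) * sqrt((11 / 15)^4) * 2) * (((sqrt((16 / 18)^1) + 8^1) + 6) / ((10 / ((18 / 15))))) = -65723449 / 21498750 - 65723449 * sqrt(2) / 451473750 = -3.26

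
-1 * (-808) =808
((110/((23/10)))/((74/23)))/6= 275/111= 2.48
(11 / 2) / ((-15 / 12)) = -22 / 5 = -4.40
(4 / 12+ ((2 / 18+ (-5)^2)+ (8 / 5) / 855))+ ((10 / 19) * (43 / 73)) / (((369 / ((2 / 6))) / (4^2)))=976934557 / 38385225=25.45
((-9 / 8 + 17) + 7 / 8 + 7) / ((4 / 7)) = 665 / 16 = 41.56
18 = 18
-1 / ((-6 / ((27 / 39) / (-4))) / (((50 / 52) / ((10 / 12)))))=-45 / 1352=-0.03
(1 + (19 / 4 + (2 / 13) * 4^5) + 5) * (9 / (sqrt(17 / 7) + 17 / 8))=1102626 / 715- 1260144 * sqrt(119) / 12155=411.20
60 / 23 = 2.61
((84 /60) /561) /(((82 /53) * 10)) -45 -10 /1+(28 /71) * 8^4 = 254812004641 /163307100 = 1560.32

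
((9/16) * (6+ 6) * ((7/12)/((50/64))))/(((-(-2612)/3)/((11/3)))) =693/32650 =0.02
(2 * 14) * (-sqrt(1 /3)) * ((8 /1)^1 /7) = -32 * sqrt(3) /3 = -18.48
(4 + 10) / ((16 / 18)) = 63 / 4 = 15.75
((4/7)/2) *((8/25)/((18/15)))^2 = 32/1575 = 0.02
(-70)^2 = 4900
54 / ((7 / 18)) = 138.86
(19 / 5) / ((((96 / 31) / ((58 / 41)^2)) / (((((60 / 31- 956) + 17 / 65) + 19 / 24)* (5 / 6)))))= -736434191833 / 377619840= -1950.20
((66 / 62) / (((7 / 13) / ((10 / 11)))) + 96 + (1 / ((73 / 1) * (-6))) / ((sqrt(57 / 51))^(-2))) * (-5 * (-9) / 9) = 790074445 / 1615782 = 488.97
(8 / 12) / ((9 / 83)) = 166 / 27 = 6.15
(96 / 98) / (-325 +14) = -48 / 15239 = -0.00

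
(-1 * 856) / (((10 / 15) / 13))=-16692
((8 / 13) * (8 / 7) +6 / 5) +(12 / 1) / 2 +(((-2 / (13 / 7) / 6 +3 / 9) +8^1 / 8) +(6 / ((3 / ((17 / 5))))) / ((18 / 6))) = 1189 / 105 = 11.32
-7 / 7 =-1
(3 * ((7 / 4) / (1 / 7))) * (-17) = -2499 / 4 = -624.75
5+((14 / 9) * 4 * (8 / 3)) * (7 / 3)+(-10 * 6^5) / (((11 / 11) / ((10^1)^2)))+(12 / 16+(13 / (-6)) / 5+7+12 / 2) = -12597027607 / 1620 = -7775942.97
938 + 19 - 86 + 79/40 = 34919/40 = 872.98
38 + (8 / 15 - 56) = -262 / 15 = -17.47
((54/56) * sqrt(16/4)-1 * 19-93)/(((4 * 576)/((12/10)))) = -1541/26880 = -0.06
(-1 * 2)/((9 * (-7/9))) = 2/7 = 0.29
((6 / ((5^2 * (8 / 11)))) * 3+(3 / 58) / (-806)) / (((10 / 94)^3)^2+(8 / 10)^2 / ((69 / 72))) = 143415163979479923 / 96750307575198914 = 1.48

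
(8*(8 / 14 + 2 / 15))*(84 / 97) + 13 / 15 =1673 / 291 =5.75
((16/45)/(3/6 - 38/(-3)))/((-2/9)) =-48/395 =-0.12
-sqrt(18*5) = -3*sqrt(10) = -9.49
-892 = -892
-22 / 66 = -1 / 3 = -0.33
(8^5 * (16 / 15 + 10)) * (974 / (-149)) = -5298061312 / 2235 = -2370497.23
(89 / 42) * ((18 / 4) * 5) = 47.68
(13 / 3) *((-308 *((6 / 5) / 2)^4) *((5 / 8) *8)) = -108108 / 125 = -864.86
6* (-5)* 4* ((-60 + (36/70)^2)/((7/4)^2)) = 28099584/12005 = 2340.66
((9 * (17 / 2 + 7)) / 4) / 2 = 279 / 16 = 17.44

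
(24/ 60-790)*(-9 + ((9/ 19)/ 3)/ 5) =3363696/ 475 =7081.47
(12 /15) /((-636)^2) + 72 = 36404641 /505620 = 72.00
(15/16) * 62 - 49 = 73/8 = 9.12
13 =13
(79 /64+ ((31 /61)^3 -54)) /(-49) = 764608213 /711812416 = 1.07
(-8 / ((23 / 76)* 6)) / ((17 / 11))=-3344 / 1173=-2.85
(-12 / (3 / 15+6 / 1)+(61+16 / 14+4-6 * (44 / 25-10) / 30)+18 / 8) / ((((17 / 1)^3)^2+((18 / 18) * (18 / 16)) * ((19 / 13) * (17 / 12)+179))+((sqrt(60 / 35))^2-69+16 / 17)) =13064517544 / 4630287935585625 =0.00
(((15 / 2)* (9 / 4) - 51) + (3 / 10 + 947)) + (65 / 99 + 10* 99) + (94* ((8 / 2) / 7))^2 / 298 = 55323426553 / 28911960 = 1913.51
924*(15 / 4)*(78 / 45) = 6006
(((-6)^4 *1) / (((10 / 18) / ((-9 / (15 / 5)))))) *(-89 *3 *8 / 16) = 4671432 / 5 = 934286.40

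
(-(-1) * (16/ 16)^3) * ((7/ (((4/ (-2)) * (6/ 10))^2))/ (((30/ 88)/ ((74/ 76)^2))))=527065/ 38988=13.52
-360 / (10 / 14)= -504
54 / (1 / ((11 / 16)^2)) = 3267 / 128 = 25.52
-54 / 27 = -2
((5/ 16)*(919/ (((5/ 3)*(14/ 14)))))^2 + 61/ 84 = 159625933/ 5376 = 29692.32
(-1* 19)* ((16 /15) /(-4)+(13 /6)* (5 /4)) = -46.39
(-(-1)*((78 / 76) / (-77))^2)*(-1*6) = -4563 / 4280738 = -0.00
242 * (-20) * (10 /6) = -24200 /3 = -8066.67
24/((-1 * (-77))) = 24/77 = 0.31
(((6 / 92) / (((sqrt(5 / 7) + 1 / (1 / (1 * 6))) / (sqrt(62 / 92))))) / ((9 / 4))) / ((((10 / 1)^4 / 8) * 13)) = -sqrt(49910) / 6369821250 + 7 * sqrt(1426) / 1061636875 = 0.00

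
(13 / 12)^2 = 169 / 144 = 1.17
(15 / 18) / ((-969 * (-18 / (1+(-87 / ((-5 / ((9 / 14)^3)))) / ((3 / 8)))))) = 5714 / 8973909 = 0.00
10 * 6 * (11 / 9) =220 / 3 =73.33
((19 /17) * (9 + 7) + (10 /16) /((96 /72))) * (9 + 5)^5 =167784281 /17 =9869663.59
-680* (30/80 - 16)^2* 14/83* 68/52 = -158046875/4316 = -36618.83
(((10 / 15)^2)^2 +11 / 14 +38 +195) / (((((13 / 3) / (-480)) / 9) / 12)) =-254723520 / 91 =-2799159.56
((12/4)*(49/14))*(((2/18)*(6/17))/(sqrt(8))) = 7*sqrt(2)/68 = 0.15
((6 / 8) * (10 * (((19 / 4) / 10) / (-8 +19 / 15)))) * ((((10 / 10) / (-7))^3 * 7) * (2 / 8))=855 / 316736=0.00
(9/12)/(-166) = -0.00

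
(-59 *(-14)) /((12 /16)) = 3304 /3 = 1101.33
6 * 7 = 42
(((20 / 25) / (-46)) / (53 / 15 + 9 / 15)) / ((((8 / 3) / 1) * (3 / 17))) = -51 / 5704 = -0.01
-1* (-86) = 86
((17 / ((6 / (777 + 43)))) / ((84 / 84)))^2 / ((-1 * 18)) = -24290450 / 81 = -299882.10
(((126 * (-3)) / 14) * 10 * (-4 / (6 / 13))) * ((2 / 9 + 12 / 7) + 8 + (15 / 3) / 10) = 170950 / 7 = 24421.43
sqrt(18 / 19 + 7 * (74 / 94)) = sqrt(5149931) / 893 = 2.54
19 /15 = 1.27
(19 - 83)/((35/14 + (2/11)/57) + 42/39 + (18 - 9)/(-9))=-1043328/42061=-24.81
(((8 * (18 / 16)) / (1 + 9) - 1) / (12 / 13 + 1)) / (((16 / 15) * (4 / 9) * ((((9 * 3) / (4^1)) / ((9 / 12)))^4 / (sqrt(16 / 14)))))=-13 * sqrt(14) / 2721600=-0.00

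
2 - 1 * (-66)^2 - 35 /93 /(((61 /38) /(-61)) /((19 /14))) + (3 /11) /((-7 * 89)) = -2762561080 /637329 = -4334.59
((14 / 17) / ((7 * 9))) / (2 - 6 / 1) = -1 / 306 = -0.00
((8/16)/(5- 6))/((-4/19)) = 19/8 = 2.38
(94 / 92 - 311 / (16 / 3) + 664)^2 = 49849046361 / 135424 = 368096.10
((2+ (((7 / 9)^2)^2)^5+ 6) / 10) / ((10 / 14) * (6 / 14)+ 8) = 4769714680998899078041 / 49481698418361700220070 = 0.10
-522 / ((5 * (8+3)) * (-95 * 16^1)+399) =18 / 2869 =0.01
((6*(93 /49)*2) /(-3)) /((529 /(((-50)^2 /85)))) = -186000 /440657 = -0.42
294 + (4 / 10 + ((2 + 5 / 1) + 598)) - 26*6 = 3717 / 5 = 743.40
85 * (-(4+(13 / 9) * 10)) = -14110 / 9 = -1567.78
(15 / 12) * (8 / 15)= 2 / 3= 0.67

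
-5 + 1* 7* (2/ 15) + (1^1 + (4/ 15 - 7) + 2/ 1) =-39/ 5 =-7.80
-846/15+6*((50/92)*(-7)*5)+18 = -17541/115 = -152.53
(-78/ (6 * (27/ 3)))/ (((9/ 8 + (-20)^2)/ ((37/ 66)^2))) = -35594/ 31451409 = -0.00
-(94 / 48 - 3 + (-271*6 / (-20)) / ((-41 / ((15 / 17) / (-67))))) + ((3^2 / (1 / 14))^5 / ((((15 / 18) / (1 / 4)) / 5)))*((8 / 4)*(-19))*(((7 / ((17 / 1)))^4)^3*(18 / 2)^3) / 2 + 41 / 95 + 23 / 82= -57199877731174557891080142050627 / 3649056291327949904760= -15675252219.90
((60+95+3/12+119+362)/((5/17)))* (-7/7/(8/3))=-25959/32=-811.22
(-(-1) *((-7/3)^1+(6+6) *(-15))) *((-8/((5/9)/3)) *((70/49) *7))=78768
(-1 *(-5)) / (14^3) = 5 / 2744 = 0.00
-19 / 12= -1.58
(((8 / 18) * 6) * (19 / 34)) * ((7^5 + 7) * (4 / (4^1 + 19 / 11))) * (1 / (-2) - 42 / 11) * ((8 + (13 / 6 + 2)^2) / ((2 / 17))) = -3958411930 / 243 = -16289761.03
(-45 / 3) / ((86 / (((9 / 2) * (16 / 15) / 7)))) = -36 / 301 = -0.12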